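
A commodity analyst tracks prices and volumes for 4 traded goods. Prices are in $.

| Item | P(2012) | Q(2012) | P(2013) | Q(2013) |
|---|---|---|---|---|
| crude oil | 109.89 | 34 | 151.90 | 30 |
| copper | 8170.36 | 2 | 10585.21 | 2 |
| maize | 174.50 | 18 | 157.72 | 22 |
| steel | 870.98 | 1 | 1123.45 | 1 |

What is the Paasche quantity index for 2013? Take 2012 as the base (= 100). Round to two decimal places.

100.08

Paasche quantity index uses current-period prices as weights.
ΣP(2013)·Q(2013) = 151.90×30 + 10585.21×2 + 157.72×22 + 1123.45×1 = 4557 + 21170.42 + 3469.84 + 1123.45 = 30320.71
ΣP(2013)·Q(2012) = 151.90×34 + 10585.21×2 + 157.72×18 + 1123.45×1 = 5164.6 + 21170.42 + 2838.96 + 1123.45 = 30297.43
Index = 30320.71 / 30297.43 × 100 = 100.0768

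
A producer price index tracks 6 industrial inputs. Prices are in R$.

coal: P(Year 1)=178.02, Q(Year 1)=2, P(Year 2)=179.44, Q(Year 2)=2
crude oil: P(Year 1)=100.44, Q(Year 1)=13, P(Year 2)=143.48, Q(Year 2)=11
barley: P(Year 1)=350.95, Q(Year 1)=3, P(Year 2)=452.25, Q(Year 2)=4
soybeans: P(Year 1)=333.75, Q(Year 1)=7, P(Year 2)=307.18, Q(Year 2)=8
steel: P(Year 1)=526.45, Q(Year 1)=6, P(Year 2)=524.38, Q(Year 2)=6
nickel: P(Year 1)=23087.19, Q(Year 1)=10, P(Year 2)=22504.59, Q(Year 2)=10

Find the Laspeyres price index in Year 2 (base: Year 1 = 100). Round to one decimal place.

Laspeyres price index uses base-period quantities as weights.
ΣP(Year 2)·Q(Year 1) = 179.44×2 + 143.48×13 + 452.25×3 + 307.18×7 + 524.38×6 + 22504.59×10 = 358.88 + 1865.24 + 1356.75 + 2150.26 + 3146.28 + 225045.9 = 233923.31
ΣP(Year 1)·Q(Year 1) = 178.02×2 + 100.44×13 + 350.95×3 + 333.75×7 + 526.45×6 + 23087.19×10 = 356.04 + 1305.72 + 1052.85 + 2336.25 + 3158.7 + 230871.9 = 239081.46
Index = 233923.31 / 239081.46 × 100 = 97.8425

97.8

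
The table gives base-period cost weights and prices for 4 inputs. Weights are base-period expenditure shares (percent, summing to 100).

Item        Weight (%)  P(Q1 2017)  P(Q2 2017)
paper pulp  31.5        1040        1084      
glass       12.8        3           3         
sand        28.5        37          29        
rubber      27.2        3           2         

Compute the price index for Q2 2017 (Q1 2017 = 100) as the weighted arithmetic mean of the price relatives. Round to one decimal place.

paper pulp: 31.5 × (1084/1040) = 31.5 × 1.042308 = 32.8327
glass: 12.8 × (3/3) = 12.8 × 1.000000 = 12.8000
sand: 28.5 × (29/37) = 28.5 × 0.783784 = 22.3378
rubber: 27.2 × (2/3) = 27.2 × 0.666667 = 18.1333
Index = Σ wᵢ·(p₁ᵢ/p₀ᵢ) = 32.8327 + 12.8000 + 22.3378 + 18.1333 = 86.1039

86.1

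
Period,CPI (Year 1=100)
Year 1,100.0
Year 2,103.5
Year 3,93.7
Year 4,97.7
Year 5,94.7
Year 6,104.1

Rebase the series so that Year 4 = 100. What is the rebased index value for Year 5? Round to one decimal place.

96.9

Rebased(Year 5) = 94.7 / 97.7 × 100 = 96.9294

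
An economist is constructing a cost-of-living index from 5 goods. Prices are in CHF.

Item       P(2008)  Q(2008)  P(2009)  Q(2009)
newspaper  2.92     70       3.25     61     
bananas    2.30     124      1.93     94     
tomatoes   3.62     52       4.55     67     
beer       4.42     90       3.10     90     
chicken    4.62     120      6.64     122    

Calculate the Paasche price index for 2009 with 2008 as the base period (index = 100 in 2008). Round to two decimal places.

Paasche price index uses current-period quantities as weights.
ΣP(2009)·Q(2009) = 3.25×61 + 1.93×94 + 4.55×67 + 3.10×90 + 6.64×122 = 198.25 + 181.42 + 304.85 + 279 + 810.08 = 1773.6
ΣP(2008)·Q(2009) = 2.92×61 + 2.30×94 + 3.62×67 + 4.42×90 + 4.62×122 = 178.12 + 216.2 + 242.54 + 397.8 + 563.64 = 1598.3
Index = 1773.6 / 1598.3 × 100 = 110.9679

110.97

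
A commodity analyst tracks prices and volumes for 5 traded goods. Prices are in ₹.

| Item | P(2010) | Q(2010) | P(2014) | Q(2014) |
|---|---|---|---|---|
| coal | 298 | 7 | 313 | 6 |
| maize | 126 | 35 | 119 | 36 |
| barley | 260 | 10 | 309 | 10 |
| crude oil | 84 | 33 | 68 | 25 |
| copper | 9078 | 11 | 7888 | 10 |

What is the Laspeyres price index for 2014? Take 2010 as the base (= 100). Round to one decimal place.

Laspeyres price index uses base-period quantities as weights.
ΣP(2014)·Q(2010) = 313×7 + 119×35 + 309×10 + 68×33 + 7888×11 = 2191 + 4165 + 3090 + 2244 + 86768 = 98458
ΣP(2010)·Q(2010) = 298×7 + 126×35 + 260×10 + 84×33 + 9078×11 = 2086 + 4410 + 2600 + 2772 + 99858 = 111726
Index = 98458 / 111726 × 100 = 88.1245

88.1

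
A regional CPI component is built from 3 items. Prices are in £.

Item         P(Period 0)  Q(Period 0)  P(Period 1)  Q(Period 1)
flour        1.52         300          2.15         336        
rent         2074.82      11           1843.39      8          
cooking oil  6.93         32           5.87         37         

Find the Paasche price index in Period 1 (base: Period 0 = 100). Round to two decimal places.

Paasche price index uses current-period quantities as weights.
ΣP(Period 1)·Q(Period 1) = 2.15×336 + 1843.39×8 + 5.87×37 = 722.4 + 14747.12 + 217.19 = 15686.71
ΣP(Period 0)·Q(Period 1) = 1.52×336 + 2074.82×8 + 6.93×37 = 510.72 + 16598.56 + 256.41 = 17365.69
Index = 15686.71 / 17365.69 × 100 = 90.3316

90.33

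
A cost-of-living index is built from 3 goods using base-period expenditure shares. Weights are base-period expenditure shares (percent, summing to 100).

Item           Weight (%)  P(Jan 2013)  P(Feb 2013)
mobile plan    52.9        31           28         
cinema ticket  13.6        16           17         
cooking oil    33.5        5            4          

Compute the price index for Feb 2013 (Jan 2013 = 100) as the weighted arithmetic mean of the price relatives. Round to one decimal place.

mobile plan: 52.9 × (28/31) = 52.9 × 0.903226 = 47.7806
cinema ticket: 13.6 × (17/16) = 13.6 × 1.062500 = 14.4500
cooking oil: 33.5 × (4/5) = 33.5 × 0.800000 = 26.8000
Index = Σ wᵢ·(p₁ᵢ/p₀ᵢ) = 47.7806 + 14.4500 + 26.8000 = 89.0306

89.0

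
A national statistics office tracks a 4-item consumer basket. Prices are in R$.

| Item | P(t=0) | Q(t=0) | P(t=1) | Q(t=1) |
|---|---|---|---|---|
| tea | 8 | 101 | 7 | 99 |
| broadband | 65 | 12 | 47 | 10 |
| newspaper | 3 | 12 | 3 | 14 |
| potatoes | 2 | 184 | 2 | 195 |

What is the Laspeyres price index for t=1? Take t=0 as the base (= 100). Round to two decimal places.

84.09

Laspeyres price index uses base-period quantities as weights.
ΣP(t=1)·Q(t=0) = 7×101 + 47×12 + 3×12 + 2×184 = 707 + 564 + 36 + 368 = 1675
ΣP(t=0)·Q(t=0) = 8×101 + 65×12 + 3×12 + 2×184 = 808 + 780 + 36 + 368 = 1992
Index = 1675 / 1992 × 100 = 84.0863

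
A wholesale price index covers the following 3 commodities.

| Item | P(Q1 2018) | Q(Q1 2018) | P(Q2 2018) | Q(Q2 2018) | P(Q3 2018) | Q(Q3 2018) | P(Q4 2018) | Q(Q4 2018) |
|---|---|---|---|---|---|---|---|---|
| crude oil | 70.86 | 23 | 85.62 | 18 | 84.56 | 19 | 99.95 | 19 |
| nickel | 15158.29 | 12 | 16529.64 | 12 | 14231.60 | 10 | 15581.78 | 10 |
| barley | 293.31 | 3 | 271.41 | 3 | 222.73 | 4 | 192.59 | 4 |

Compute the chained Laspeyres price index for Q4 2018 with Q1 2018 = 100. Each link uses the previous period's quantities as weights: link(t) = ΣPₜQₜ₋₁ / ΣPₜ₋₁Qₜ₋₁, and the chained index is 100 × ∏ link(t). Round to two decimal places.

102.87

Link Q1 2018→Q2 2018:
ΣP(Q2 2018)Q(Q1 2018) = 85.62×23 + 16529.64×12 + 271.41×3 = 1969.26 + 198355.68 + 814.23 = 201139.17
ΣP(Q1 2018)Q(Q1 2018) = 70.86×23 + 15158.29×12 + 293.31×3 = 1629.78 + 181899.48 + 879.93 = 184409.19
link = 201139.17/184409.19 = 1.090722
Link Q2 2018→Q3 2018:
ΣP(Q3 2018)Q(Q2 2018) = 84.56×18 + 14231.60×12 + 222.73×3 = 1522.08 + 170779.2 + 668.19 = 172969.47
ΣP(Q2 2018)Q(Q2 2018) = 85.62×18 + 16529.64×12 + 271.41×3 = 1541.16 + 198355.68 + 814.23 = 200711.07
link = 172969.47/200711.07 = 0.861783
Link Q3 2018→Q4 2018:
ΣP(Q4 2018)Q(Q3 2018) = 99.95×19 + 15581.78×10 + 192.59×4 = 1899.05 + 155817.8 + 770.36 = 158487.21
ΣP(Q3 2018)Q(Q3 2018) = 84.56×19 + 14231.60×10 + 222.73×4 = 1606.64 + 142316 + 890.92 = 144813.56
link = 158487.21/144813.56 = 1.094422
Chained index = 100 × 1.090722 × 0.861783 × 1.094422 = 102.8720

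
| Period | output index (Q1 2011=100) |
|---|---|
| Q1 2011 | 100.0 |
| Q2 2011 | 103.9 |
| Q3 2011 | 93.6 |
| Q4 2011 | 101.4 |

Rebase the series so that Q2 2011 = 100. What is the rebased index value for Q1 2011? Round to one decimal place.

96.2

Rebased(Q1 2011) = 100.0 / 103.9 × 100 = 96.2464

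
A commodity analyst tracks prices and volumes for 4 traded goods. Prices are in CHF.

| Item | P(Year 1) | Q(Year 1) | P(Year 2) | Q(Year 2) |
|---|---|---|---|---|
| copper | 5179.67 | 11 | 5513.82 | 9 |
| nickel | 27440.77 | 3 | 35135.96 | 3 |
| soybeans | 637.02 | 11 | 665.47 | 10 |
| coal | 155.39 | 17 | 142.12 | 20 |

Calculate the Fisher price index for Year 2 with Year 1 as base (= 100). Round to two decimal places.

118.44

Laspeyres component (base-period weights):
ΣP(Year 2)Q(Year 1) = 5513.82×11 + 35135.96×3 + 665.47×11 + 142.12×17 = 60652.02 + 105407.88 + 7320.17 + 2416.04 = 175796.11
ΣP(Year 1)Q(Year 1) = 5179.67×11 + 27440.77×3 + 637.02×11 + 155.39×17 = 56976.37 + 82322.31 + 7007.22 + 2641.63 = 148947.53
L = 175796.11 / 148947.53 × 100 = 118.0255
Paasche component (current-period weights):
ΣP(Year 2)Q(Year 2) = 5513.82×9 + 35135.96×3 + 665.47×10 + 142.12×20 = 49624.38 + 105407.88 + 6654.7 + 2842.4 = 164529.36
ΣP(Year 1)Q(Year 2) = 5179.67×9 + 27440.77×3 + 637.02×10 + 155.39×20 = 46617.03 + 82322.31 + 6370.2 + 3107.8 = 138417.34
P = 164529.36 / 138417.34 × 100 = 118.8647
Fisher = √(L × P) = √(118.0255 × 118.8647) = 118.4444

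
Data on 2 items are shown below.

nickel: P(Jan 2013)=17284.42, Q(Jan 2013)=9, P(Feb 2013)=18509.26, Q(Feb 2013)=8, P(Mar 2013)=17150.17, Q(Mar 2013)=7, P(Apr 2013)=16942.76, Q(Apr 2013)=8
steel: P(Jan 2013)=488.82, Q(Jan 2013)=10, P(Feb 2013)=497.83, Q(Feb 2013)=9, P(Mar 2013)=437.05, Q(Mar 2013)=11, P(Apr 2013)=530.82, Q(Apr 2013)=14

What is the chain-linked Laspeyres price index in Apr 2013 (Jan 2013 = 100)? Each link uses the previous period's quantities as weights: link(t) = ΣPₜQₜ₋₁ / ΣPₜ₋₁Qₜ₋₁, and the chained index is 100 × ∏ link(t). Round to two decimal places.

Link Jan 2013→Feb 2013:
ΣP(Feb 2013)Q(Jan 2013) = 18509.26×9 + 497.83×10 = 166583.34 + 4978.3 = 171561.64
ΣP(Jan 2013)Q(Jan 2013) = 17284.42×9 + 488.82×10 = 155559.78 + 4888.2 = 160447.98
link = 171561.64/160447.98 = 1.069266
Link Feb 2013→Mar 2013:
ΣP(Mar 2013)Q(Feb 2013) = 17150.17×8 + 437.05×9 = 137201.36 + 3933.45 = 141134.81
ΣP(Feb 2013)Q(Feb 2013) = 18509.26×8 + 497.83×9 = 148074.08 + 4480.47 = 152554.55
link = 141134.81/152554.55 = 0.925143
Link Mar 2013→Apr 2013:
ΣP(Apr 2013)Q(Mar 2013) = 16942.76×7 + 530.82×11 = 118599.32 + 5839.02 = 124438.34
ΣP(Mar 2013)Q(Mar 2013) = 17150.17×7 + 437.05×11 = 120051.19 + 4807.55 = 124858.74
link = 124438.34/124858.74 = 0.996633
Chained index = 100 × 1.069266 × 0.925143 × 0.996633 = 98.5894

98.59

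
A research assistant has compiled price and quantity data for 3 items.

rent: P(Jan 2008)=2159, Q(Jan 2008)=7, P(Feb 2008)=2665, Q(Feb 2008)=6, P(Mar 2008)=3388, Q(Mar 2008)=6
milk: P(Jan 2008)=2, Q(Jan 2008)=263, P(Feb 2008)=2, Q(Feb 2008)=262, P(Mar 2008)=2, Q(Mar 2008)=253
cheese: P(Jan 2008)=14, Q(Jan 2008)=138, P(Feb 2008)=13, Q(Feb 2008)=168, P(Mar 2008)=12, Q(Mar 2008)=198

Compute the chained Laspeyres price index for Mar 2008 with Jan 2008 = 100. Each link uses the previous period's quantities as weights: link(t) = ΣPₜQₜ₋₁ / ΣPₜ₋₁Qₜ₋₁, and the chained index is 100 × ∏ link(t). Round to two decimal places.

146.00

Link Jan 2008→Feb 2008:
ΣP(Feb 2008)Q(Jan 2008) = 2665×7 + 2×263 + 13×138 = 18655 + 526 + 1794 = 20975
ΣP(Jan 2008)Q(Jan 2008) = 2159×7 + 2×263 + 14×138 = 15113 + 526 + 1932 = 17571
link = 20975/17571 = 1.193728
Link Feb 2008→Mar 2008:
ΣP(Mar 2008)Q(Feb 2008) = 3388×6 + 2×262 + 12×168 = 20328 + 524 + 2016 = 22868
ΣP(Feb 2008)Q(Feb 2008) = 2665×6 + 2×262 + 13×168 = 15990 + 524 + 2184 = 18698
link = 22868/18698 = 1.223019
Chained index = 100 × 1.193728 × 1.223019 = 145.9952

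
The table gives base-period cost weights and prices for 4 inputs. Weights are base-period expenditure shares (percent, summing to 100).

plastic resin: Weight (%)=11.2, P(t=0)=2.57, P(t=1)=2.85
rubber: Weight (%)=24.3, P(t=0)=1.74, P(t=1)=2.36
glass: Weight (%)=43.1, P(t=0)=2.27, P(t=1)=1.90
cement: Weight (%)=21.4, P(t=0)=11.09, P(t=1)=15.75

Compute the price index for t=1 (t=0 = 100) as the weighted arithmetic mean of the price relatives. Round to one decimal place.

plastic resin: 11.2 × (2.85/2.57) = 11.2 × 1.108949 = 12.4202
rubber: 24.3 × (2.36/1.74) = 24.3 × 1.356322 = 32.9586
glass: 43.1 × (1.90/2.27) = 43.1 × 0.837004 = 36.0749
cement: 21.4 × (15.75/11.09) = 21.4 × 1.420198 = 30.3922
Index = Σ wᵢ·(p₁ᵢ/p₀ᵢ) = 12.4202 + 32.9586 + 36.0749 + 30.3922 = 111.8460

111.8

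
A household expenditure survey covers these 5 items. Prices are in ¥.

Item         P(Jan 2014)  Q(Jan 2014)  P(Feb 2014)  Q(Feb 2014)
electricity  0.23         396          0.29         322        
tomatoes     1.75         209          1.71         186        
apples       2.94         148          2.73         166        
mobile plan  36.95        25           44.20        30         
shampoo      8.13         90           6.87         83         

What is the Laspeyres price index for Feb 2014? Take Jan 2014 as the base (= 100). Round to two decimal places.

Laspeyres price index uses base-period quantities as weights.
ΣP(Feb 2014)·Q(Jan 2014) = 0.29×396 + 1.71×209 + 2.73×148 + 44.20×25 + 6.87×90 = 114.84 + 357.39 + 404.04 + 1105 + 618.3 = 2599.57
ΣP(Jan 2014)·Q(Jan 2014) = 0.23×396 + 1.75×209 + 2.94×148 + 36.95×25 + 8.13×90 = 91.08 + 365.75 + 435.12 + 923.75 + 731.7 = 2547.4
Index = 2599.57 / 2547.4 × 100 = 102.0480

102.05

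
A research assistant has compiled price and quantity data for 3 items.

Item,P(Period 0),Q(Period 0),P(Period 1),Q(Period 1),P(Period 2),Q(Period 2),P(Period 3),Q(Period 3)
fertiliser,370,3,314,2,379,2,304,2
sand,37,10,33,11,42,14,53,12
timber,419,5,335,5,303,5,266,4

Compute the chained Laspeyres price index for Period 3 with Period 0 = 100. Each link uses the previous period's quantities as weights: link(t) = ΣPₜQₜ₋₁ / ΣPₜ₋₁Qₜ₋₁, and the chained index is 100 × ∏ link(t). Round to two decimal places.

79.22

Link Period 0→Period 1:
ΣP(Period 1)Q(Period 0) = 314×3 + 33×10 + 335×5 = 942 + 330 + 1675 = 2947
ΣP(Period 0)Q(Period 0) = 370×3 + 37×10 + 419×5 = 1110 + 370 + 2095 = 3575
link = 2947/3575 = 0.824336
Link Period 1→Period 2:
ΣP(Period 2)Q(Period 1) = 379×2 + 42×11 + 303×5 = 758 + 462 + 1515 = 2735
ΣP(Period 1)Q(Period 1) = 314×2 + 33×11 + 335×5 = 628 + 363 + 1675 = 2666
link = 2735/2666 = 1.025881
Link Period 2→Period 3:
ΣP(Period 3)Q(Period 2) = 304×2 + 53×14 + 266×5 = 608 + 742 + 1330 = 2680
ΣP(Period 2)Q(Period 2) = 379×2 + 42×14 + 303×5 = 758 + 588 + 1515 = 2861
link = 2680/2861 = 0.936735
Chained index = 100 × 0.824336 × 1.025881 × 0.936735 = 79.2170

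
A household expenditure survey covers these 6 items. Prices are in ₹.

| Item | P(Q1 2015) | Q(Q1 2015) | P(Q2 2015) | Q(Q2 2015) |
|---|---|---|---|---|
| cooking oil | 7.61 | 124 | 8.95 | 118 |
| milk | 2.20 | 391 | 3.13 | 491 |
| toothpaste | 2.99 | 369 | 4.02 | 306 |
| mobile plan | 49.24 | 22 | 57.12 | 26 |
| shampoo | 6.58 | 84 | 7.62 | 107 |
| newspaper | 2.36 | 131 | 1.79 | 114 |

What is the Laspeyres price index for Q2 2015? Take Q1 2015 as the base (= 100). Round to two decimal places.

122.59

Laspeyres price index uses base-period quantities as weights.
ΣP(Q2 2015)·Q(Q1 2015) = 8.95×124 + 3.13×391 + 4.02×369 + 57.12×22 + 7.62×84 + 1.79×131 = 1109.8 + 1223.83 + 1483.38 + 1256.64 + 640.08 + 234.49 = 5948.22
ΣP(Q1 2015)·Q(Q1 2015) = 7.61×124 + 2.20×391 + 2.99×369 + 49.24×22 + 6.58×84 + 2.36×131 = 943.64 + 860.2 + 1103.31 + 1083.28 + 552.72 + 309.16 = 4852.31
Index = 5948.22 / 4852.31 × 100 = 122.5853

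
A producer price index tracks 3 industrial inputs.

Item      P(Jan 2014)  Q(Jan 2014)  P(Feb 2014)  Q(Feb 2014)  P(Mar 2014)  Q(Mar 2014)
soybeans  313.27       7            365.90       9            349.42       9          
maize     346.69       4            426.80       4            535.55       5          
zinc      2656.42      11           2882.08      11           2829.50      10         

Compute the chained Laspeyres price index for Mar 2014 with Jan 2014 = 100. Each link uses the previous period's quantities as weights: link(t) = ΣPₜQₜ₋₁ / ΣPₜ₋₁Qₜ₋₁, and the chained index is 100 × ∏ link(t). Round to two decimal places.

108.80

Link Jan 2014→Feb 2014:
ΣP(Feb 2014)Q(Jan 2014) = 365.90×7 + 426.80×4 + 2882.08×11 = 2561.3 + 1707.2 + 31702.88 = 35971.38
ΣP(Jan 2014)Q(Jan 2014) = 313.27×7 + 346.69×4 + 2656.42×11 = 2192.89 + 1386.76 + 29220.62 = 32800.27
link = 35971.38/32800.27 = 1.096679
Link Feb 2014→Mar 2014:
ΣP(Mar 2014)Q(Feb 2014) = 349.42×9 + 535.55×4 + 2829.50×11 = 3144.78 + 2142.2 + 31124.5 = 36411.48
ΣP(Feb 2014)Q(Feb 2014) = 365.90×9 + 426.80×4 + 2882.08×11 = 3293.1 + 1707.2 + 31702.88 = 36703.18
link = 36411.48/36703.18 = 0.992052
Chained index = 100 × 1.096679 × 0.992052 = 108.7963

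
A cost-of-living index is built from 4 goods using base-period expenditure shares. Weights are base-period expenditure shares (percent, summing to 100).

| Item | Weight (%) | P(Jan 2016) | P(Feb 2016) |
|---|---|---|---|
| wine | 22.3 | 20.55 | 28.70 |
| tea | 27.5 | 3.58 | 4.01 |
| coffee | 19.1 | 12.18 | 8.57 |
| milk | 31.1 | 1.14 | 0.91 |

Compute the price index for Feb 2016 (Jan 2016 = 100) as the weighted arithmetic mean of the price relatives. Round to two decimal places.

100.21

wine: 22.3 × (28.70/20.55) = 22.3 × 1.396594 = 31.1440
tea: 27.5 × (4.01/3.58) = 27.5 × 1.120112 = 30.8031
coffee: 19.1 × (8.57/12.18) = 19.1 × 0.703612 = 13.4390
milk: 31.1 × (0.91/1.14) = 31.1 × 0.798246 = 24.8254
Index = Σ wᵢ·(p₁ᵢ/p₀ᵢ) = 31.1440 + 30.8031 + 13.4390 + 24.8254 = 100.2115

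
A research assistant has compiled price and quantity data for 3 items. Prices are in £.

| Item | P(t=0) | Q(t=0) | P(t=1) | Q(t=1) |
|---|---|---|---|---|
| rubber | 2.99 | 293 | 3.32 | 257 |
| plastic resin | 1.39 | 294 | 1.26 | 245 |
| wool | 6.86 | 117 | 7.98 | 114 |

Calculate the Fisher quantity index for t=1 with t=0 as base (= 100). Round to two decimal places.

Laspeyres component (base-period weights):
ΣP(t=0)Q(t=1) = 2.99×257 + 1.39×245 + 6.86×114 = 768.43 + 340.55 + 782.04 = 1891.02
ΣP(t=0)Q(t=0) = 2.99×293 + 1.39×294 + 6.86×117 = 876.07 + 408.66 + 802.62 = 2087.35
L = 1891.02 / 2087.35 × 100 = 90.5943
Paasche component (current-period weights):
ΣP(t=1)Q(t=1) = 3.32×257 + 1.26×245 + 7.98×114 = 853.24 + 308.7 + 909.72 = 2071.66
ΣP(t=1)Q(t=0) = 3.32×293 + 1.26×294 + 7.98×117 = 972.76 + 370.44 + 933.66 = 2276.86
P = 2071.66 / 2276.86 × 100 = 90.9876
Fisher = √(L × P) = √(90.5943 × 90.9876) = 90.7907

90.79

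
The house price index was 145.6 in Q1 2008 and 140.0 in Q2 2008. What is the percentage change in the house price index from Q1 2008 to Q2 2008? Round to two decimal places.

Change = (140.0 − 145.6) / 145.6 × 100
       = -5.6 / 145.6 × 100 = -3.8462%

-3.85%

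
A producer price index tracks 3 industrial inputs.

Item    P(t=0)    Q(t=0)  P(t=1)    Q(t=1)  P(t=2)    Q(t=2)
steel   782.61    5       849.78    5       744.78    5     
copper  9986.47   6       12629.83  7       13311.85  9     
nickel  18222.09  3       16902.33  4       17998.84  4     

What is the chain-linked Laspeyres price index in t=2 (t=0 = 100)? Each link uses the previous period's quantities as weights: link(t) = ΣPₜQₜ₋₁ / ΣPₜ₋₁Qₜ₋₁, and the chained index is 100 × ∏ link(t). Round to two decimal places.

116.27

Link t=0→t=1:
ΣP(t=1)Q(t=0) = 849.78×5 + 12629.83×6 + 16902.33×3 = 4248.9 + 75778.98 + 50706.99 = 130734.87
ΣP(t=0)Q(t=0) = 782.61×5 + 9986.47×6 + 18222.09×3 = 3913.05 + 59918.82 + 54666.27 = 118498.14
link = 130734.87/118498.14 = 1.103265
Link t=1→t=2:
ΣP(t=2)Q(t=1) = 744.78×5 + 13311.85×7 + 17998.84×4 = 3723.9 + 93182.95 + 71995.36 = 168902.21
ΣP(t=1)Q(t=1) = 849.78×5 + 12629.83×7 + 16902.33×4 = 4248.9 + 88408.81 + 67609.32 = 160267.03
link = 168902.21/160267.03 = 1.053880
Chained index = 100 × 1.103265 × 1.053880 = 116.2709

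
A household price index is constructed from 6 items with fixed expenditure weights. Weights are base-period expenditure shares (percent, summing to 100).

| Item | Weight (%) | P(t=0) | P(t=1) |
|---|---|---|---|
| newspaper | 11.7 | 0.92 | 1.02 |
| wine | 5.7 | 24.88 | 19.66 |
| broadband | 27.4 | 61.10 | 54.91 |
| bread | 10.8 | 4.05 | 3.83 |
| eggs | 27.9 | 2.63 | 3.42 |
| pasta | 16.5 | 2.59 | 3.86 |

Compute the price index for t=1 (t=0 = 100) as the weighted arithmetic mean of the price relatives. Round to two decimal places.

newspaper: 11.7 × (1.02/0.92) = 11.7 × 1.108696 = 12.9717
wine: 5.7 × (19.66/24.88) = 5.7 × 0.790193 = 4.5041
broadband: 27.4 × (54.91/61.10) = 27.4 × 0.898691 = 24.6241
bread: 10.8 × (3.83/4.05) = 10.8 × 0.945679 = 10.2133
eggs: 27.9 × (3.42/2.63) = 27.9 × 1.300380 = 36.2806
pasta: 16.5 × (3.86/2.59) = 16.5 × 1.490347 = 24.5907
Index = Σ wᵢ·(p₁ᵢ/p₀ᵢ) = 12.9717 + 4.5041 + 24.6241 + 10.2133 + 36.2806 + 24.5907 = 113.1846

113.18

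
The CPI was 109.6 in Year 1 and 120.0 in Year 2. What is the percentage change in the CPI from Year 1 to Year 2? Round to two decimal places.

Change = (120.0 − 109.6) / 109.6 × 100
       = 10.4 / 109.6 × 100 = 9.4891%

9.49%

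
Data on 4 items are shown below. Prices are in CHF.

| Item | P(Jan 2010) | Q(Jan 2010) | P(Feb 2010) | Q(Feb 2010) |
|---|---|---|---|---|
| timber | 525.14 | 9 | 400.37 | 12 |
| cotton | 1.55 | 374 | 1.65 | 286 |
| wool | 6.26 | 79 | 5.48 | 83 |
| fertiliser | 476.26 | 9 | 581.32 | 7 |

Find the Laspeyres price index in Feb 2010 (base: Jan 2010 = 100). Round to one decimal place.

Laspeyres price index uses base-period quantities as weights.
ΣP(Feb 2010)·Q(Jan 2010) = 400.37×9 + 1.65×374 + 5.48×79 + 581.32×9 = 3603.33 + 617.1 + 432.92 + 5231.88 = 9885.23
ΣP(Jan 2010)·Q(Jan 2010) = 525.14×9 + 1.55×374 + 6.26×79 + 476.26×9 = 4726.26 + 579.7 + 494.54 + 4286.34 = 10086.84
Index = 9885.23 / 10086.84 × 100 = 98.0013

98.0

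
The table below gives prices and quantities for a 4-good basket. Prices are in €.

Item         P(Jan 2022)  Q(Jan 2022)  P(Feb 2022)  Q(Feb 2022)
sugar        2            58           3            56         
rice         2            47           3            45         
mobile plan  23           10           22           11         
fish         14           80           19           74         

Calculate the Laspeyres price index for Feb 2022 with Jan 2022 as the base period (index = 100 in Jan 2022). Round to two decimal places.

131.73

Laspeyres price index uses base-period quantities as weights.
ΣP(Feb 2022)·Q(Jan 2022) = 3×58 + 3×47 + 22×10 + 19×80 = 174 + 141 + 220 + 1520 = 2055
ΣP(Jan 2022)·Q(Jan 2022) = 2×58 + 2×47 + 23×10 + 14×80 = 116 + 94 + 230 + 1120 = 1560
Index = 2055 / 1560 × 100 = 131.7308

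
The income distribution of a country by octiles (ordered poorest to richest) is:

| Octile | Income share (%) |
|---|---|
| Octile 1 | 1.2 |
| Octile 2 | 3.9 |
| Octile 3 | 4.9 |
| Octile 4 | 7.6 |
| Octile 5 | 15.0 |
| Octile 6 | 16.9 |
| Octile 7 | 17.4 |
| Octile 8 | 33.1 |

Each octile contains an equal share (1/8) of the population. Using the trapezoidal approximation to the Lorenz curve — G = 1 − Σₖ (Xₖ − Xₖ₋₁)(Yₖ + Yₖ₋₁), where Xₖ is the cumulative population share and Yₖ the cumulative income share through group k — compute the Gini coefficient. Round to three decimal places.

Cumulative income shares Yₖ: 0.0120, 0.0510, 0.1000, 0.1760, 0.3260, 0.4950, 0.6690, 1.0000
Σ (Xₖ−Xₖ₋₁)(Yₖ+Yₖ₋₁) = (1/8)(0.0120+0.0000) + (1/8)(0.0510+0.0120) + (1/8)(0.1000+0.0510) + (1/8)(0.1760+0.1000) + (1/8)(0.3260+0.1760) + (1/8)(0.4950+0.3260) + (1/8)(0.6690+0.4950) + (1/8)(1.0000+0.6690)
  = 0.0015 + 0.0079 + 0.0189 + 0.0345 + 0.0628 + 0.1026 + 0.1455 + 0.2086 = 0.5823
G = 1 − 0.5823 = 0.4177

0.418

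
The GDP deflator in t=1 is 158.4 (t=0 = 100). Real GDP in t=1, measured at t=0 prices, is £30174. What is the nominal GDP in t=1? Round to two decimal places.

Nominal = Real × (Index/100) = 30174 × (158.4/100)
        = 30174 × 1.584 = 47795.6160

47795.62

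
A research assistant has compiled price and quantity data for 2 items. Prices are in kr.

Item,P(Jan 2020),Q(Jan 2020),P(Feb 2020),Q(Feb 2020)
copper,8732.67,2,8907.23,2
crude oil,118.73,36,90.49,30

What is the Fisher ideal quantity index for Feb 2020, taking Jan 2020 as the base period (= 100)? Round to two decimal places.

Laspeyres component (base-period weights):
ΣP(Jan 2020)Q(Feb 2020) = 8732.67×2 + 118.73×30 = 17465.34 + 3561.9 = 21027.24
ΣP(Jan 2020)Q(Jan 2020) = 8732.67×2 + 118.73×36 = 17465.34 + 4274.28 = 21739.62
L = 21027.24 / 21739.62 × 100 = 96.7231
Paasche component (current-period weights):
ΣP(Feb 2020)Q(Feb 2020) = 8907.23×2 + 90.49×30 = 17814.46 + 2714.7 = 20529.16
ΣP(Feb 2020)Q(Jan 2020) = 8907.23×2 + 90.49×36 = 17814.46 + 3257.64 = 21072.1
P = 20529.16 / 21072.1 × 100 = 97.4234
Fisher = √(L × P) = √(96.7231 × 97.4234) = 97.0726

97.07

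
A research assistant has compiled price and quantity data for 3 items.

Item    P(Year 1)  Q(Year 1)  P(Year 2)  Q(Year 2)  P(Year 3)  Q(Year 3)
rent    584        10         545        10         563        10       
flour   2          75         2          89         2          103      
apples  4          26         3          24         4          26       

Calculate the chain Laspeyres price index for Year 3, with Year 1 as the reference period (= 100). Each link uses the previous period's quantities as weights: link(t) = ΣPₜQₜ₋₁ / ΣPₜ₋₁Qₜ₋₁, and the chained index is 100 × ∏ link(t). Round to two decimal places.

Link Year 1→Year 2:
ΣP(Year 2)Q(Year 1) = 545×10 + 2×75 + 3×26 = 5450 + 150 + 78 = 5678
ΣP(Year 1)Q(Year 1) = 584×10 + 2×75 + 4×26 = 5840 + 150 + 104 = 6094
link = 5678/6094 = 0.931736
Link Year 2→Year 3:
ΣP(Year 3)Q(Year 2) = 563×10 + 2×89 + 4×24 = 5630 + 178 + 96 = 5904
ΣP(Year 2)Q(Year 2) = 545×10 + 2×89 + 3×24 = 5450 + 178 + 72 = 5700
link = 5904/5700 = 1.035789
Chained index = 100 × 0.931736 × 1.035789 = 96.5082

96.51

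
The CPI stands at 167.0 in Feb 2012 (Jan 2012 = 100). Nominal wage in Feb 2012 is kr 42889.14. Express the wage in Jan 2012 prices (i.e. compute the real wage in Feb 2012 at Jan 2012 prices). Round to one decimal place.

25682.1

Real = Nominal ÷ (Index/100) = 42889.14 ÷ (167.0/100)
     = 42889.14 ÷ 1.670 = 25682.1198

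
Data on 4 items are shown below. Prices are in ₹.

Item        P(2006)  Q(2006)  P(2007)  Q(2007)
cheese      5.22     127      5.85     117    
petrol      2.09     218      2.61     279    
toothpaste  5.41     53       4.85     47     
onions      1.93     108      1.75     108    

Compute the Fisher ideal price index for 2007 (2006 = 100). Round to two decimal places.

109.69

Laspeyres component (base-period weights):
ΣP(2007)Q(2006) = 5.85×127 + 2.61×218 + 4.85×53 + 1.75×108 = 742.95 + 568.98 + 257.05 + 189 = 1757.98
ΣP(2006)Q(2006) = 5.22×127 + 2.09×218 + 5.41×53 + 1.93×108 = 662.94 + 455.62 + 286.73 + 208.44 = 1613.73
L = 1757.98 / 1613.73 × 100 = 108.9389
Paasche component (current-period weights):
ΣP(2007)Q(2007) = 5.85×117 + 2.61×279 + 4.85×47 + 1.75×108 = 684.45 + 728.19 + 227.95 + 189 = 1829.59
ΣP(2006)Q(2007) = 5.22×117 + 2.09×279 + 5.41×47 + 1.93×108 = 610.74 + 583.11 + 254.27 + 208.44 = 1656.56
P = 1829.59 / 1656.56 × 100 = 110.4451
Fisher = √(L × P) = √(108.9389 × 110.4451) = 109.6894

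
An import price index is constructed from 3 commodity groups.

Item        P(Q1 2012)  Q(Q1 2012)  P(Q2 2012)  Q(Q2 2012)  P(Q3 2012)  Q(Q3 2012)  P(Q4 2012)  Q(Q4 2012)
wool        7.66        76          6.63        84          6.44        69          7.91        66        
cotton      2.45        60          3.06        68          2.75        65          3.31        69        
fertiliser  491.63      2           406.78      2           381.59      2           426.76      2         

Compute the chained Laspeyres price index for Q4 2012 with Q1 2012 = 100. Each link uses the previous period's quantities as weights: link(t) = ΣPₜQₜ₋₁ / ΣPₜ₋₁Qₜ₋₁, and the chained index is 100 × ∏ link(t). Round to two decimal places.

Link Q1 2012→Q2 2012:
ΣP(Q2 2012)Q(Q1 2012) = 6.63×76 + 3.06×60 + 406.78×2 = 503.88 + 183.6 + 813.56 = 1501.04
ΣP(Q1 2012)Q(Q1 2012) = 7.66×76 + 2.45×60 + 491.63×2 = 582.16 + 147 + 983.26 = 1712.42
link = 1501.04/1712.42 = 0.876561
Link Q2 2012→Q3 2012:
ΣP(Q3 2012)Q(Q2 2012) = 6.44×84 + 2.75×68 + 381.59×2 = 540.96 + 187 + 763.18 = 1491.14
ΣP(Q2 2012)Q(Q2 2012) = 6.63×84 + 3.06×68 + 406.78×2 = 556.92 + 208.08 + 813.56 = 1578.56
link = 1491.14/1578.56 = 0.944620
Link Q3 2012→Q4 2012:
ΣP(Q4 2012)Q(Q3 2012) = 7.91×69 + 3.31×65 + 426.76×2 = 545.79 + 215.15 + 853.52 = 1614.46
ΣP(Q3 2012)Q(Q3 2012) = 6.44×69 + 2.75×65 + 381.59×2 = 444.36 + 178.75 + 763.18 = 1386.29
link = 1614.46/1386.29 = 1.164590
Chained index = 100 × 0.876561 × 0.944620 × 1.164590 = 96.4301

96.43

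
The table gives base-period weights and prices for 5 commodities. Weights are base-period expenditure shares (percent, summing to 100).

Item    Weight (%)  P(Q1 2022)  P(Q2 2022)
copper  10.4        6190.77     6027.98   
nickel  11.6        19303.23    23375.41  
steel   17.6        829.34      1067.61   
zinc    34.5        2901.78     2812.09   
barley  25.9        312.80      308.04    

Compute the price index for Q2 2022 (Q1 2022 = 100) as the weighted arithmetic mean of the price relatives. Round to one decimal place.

copper: 10.4 × (6027.98/6190.77) = 10.4 × 0.973704 = 10.1265
nickel: 11.6 × (23375.41/19303.23) = 11.6 × 1.210958 = 14.0471
steel: 17.6 × (1067.61/829.34) = 17.6 × 1.287301 = 22.6565
zinc: 34.5 × (2812.09/2901.78) = 34.5 × 0.969091 = 33.4337
barley: 25.9 × (308.04/312.80) = 25.9 × 0.984783 = 25.5059
Index = Σ wᵢ·(p₁ᵢ/p₀ᵢ) = 10.1265 + 14.0471 + 22.6565 + 33.4337 + 25.5059 = 105.7697

105.8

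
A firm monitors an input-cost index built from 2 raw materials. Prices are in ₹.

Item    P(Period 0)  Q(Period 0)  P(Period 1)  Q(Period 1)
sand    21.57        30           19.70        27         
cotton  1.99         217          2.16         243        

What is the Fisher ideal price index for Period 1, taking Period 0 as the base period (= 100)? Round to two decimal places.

Laspeyres component (base-period weights):
ΣP(Period 1)Q(Period 0) = 19.70×30 + 2.16×217 = 591 + 468.72 = 1059.72
ΣP(Period 0)Q(Period 0) = 21.57×30 + 1.99×217 = 647.1 + 431.83 = 1078.93
L = 1059.72 / 1078.93 × 100 = 98.2195
Paasche component (current-period weights):
ΣP(Period 1)Q(Period 1) = 19.70×27 + 2.16×243 = 531.9 + 524.88 = 1056.78
ΣP(Period 0)Q(Period 1) = 21.57×27 + 1.99×243 = 582.39 + 483.57 = 1065.96
P = 1056.78 / 1065.96 × 100 = 99.1388
Fisher = √(L × P) = √(98.2195 × 99.1388) = 98.6781

98.68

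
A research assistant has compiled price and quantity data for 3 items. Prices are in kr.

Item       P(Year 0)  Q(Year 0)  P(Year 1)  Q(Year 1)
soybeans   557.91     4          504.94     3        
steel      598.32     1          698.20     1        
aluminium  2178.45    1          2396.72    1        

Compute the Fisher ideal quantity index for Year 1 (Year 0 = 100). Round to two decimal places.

89.49

Laspeyres component (base-period weights):
ΣP(Year 0)Q(Year 1) = 557.91×3 + 598.32×1 + 2178.45×1 = 1673.73 + 598.32 + 2178.45 = 4450.5
ΣP(Year 0)Q(Year 0) = 557.91×4 + 598.32×1 + 2178.45×1 = 2231.64 + 598.32 + 2178.45 = 5008.41
L = 4450.5 / 5008.41 × 100 = 88.8605
Paasche component (current-period weights):
ΣP(Year 1)Q(Year 1) = 504.94×3 + 698.20×1 + 2396.72×1 = 1514.82 + 698.2 + 2396.72 = 4609.74
ΣP(Year 1)Q(Year 0) = 504.94×4 + 698.20×1 + 2396.72×1 = 2019.76 + 698.2 + 2396.72 = 5114.68
P = 4609.74 / 5114.68 × 100 = 90.1276
Fisher = √(L × P) = √(88.8605 × 90.1276) = 89.4918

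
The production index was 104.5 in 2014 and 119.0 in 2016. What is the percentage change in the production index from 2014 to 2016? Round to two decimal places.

Change = (119.0 − 104.5) / 104.5 × 100
       = 14.5 / 104.5 × 100 = 13.8756%

13.88%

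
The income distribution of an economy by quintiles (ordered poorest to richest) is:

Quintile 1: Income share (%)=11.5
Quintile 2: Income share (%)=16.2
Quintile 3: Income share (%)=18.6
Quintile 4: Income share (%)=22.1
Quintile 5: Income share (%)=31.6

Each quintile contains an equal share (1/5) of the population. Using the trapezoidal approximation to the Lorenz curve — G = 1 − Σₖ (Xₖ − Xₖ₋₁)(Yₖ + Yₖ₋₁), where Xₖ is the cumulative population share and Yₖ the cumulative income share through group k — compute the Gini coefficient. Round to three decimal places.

0.184

Cumulative income shares Yₖ: 0.1150, 0.2770, 0.4630, 0.6840, 1.0000
Σ (Xₖ−Xₖ₋₁)(Yₖ+Yₖ₋₁) = (1/5)(0.1150+0.0000) + (1/5)(0.2770+0.1150) + (1/5)(0.4630+0.2770) + (1/5)(0.6840+0.4630) + (1/5)(1.0000+0.6840)
  = 0.0230 + 0.0784 + 0.1480 + 0.2294 + 0.3368 = 0.8156
G = 1 − 0.8156 = 0.1844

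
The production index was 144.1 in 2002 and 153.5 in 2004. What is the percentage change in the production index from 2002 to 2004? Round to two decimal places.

Change = (153.5 − 144.1) / 144.1 × 100
       = 9.4 / 144.1 × 100 = 6.5232%

6.52%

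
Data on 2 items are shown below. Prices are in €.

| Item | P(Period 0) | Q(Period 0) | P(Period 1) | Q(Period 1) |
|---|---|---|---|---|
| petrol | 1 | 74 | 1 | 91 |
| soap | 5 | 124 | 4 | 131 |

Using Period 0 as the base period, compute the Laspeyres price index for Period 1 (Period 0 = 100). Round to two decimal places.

Laspeyres price index uses base-period quantities as weights.
ΣP(Period 1)·Q(Period 0) = 1×74 + 4×124 = 74 + 496 = 570
ΣP(Period 0)·Q(Period 0) = 1×74 + 5×124 = 74 + 620 = 694
Index = 570 / 694 × 100 = 82.1326

82.13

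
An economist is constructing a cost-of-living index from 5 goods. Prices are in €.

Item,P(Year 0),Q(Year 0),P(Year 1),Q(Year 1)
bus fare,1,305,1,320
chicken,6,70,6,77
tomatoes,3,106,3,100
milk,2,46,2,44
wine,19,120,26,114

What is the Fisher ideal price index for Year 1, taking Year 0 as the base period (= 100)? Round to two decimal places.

124.26

Laspeyres component (base-period weights):
ΣP(Year 1)Q(Year 0) = 1×305 + 6×70 + 3×106 + 2×46 + 26×120 = 305 + 420 + 318 + 92 + 3120 = 4255
ΣP(Year 0)Q(Year 0) = 1×305 + 6×70 + 3×106 + 2×46 + 19×120 = 305 + 420 + 318 + 92 + 2280 = 3415
L = 4255 / 3415 × 100 = 124.5974
Paasche component (current-period weights):
ΣP(Year 1)Q(Year 1) = 1×320 + 6×77 + 3×100 + 2×44 + 26×114 = 320 + 462 + 300 + 88 + 2964 = 4134
ΣP(Year 0)Q(Year 1) = 1×320 + 6×77 + 3×100 + 2×44 + 19×114 = 320 + 462 + 300 + 88 + 2166 = 3336
P = 4134 / 3336 × 100 = 123.9209
Fisher = √(L × P) = √(124.5974 × 123.9209) = 124.2587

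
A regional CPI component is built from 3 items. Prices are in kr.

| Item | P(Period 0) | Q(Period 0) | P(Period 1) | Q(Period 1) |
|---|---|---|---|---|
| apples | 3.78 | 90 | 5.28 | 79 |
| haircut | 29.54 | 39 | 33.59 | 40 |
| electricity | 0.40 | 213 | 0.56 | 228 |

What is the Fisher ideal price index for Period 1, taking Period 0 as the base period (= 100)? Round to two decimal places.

Laspeyres component (base-period weights):
ΣP(Period 1)Q(Period 0) = 5.28×90 + 33.59×39 + 0.56×213 = 475.2 + 1310.01 + 119.28 = 1904.49
ΣP(Period 0)Q(Period 0) = 3.78×90 + 29.54×39 + 0.40×213 = 340.2 + 1152.06 + 85.2 = 1577.46
L = 1904.49 / 1577.46 × 100 = 120.7314
Paasche component (current-period weights):
ΣP(Period 1)Q(Period 1) = 5.28×79 + 33.59×40 + 0.56×228 = 417.12 + 1343.6 + 127.68 = 1888.4
ΣP(Period 0)Q(Period 1) = 3.78×79 + 29.54×40 + 0.40×228 = 298.62 + 1181.6 + 91.2 = 1571.42
P = 1888.4 / 1571.42 × 100 = 120.1716
Fisher = √(L × P) = √(120.7314 × 120.1716) = 120.4512

120.45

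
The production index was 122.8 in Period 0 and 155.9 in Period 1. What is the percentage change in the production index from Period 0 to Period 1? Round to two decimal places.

26.95%

Change = (155.9 − 122.8) / 122.8 × 100
       = 33.1 / 122.8 × 100 = 26.9544%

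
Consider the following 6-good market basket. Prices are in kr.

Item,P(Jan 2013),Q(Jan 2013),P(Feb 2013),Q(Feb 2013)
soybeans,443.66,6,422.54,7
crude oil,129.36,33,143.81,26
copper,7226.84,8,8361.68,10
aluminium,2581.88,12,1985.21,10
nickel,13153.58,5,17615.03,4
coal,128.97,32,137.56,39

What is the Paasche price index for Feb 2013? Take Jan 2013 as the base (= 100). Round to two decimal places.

114.67

Paasche price index uses current-period quantities as weights.
ΣP(Feb 2013)·Q(Feb 2013) = 422.54×7 + 143.81×26 + 8361.68×10 + 1985.21×10 + 17615.03×4 + 137.56×39 = 2957.78 + 3739.06 + 83616.8 + 19852.1 + 70460.12 + 5364.84 = 185990.7
ΣP(Jan 2013)·Q(Feb 2013) = 443.66×7 + 129.36×26 + 7226.84×10 + 2581.88×10 + 13153.58×4 + 128.97×39 = 3105.62 + 3363.36 + 72268.4 + 25818.8 + 52614.32 + 5029.83 = 162200.33
Index = 185990.7 / 162200.33 × 100 = 114.6673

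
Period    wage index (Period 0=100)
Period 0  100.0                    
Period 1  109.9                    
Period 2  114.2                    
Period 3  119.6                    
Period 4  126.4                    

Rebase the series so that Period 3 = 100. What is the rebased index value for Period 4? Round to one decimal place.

Rebased(Period 4) = 126.4 / 119.6 × 100 = 105.6856

105.7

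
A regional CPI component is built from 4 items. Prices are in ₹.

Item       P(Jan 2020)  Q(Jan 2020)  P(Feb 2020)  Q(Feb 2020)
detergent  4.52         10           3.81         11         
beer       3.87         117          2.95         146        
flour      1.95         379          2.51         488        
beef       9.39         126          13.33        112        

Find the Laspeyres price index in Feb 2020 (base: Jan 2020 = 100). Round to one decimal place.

124.5

Laspeyres price index uses base-period quantities as weights.
ΣP(Feb 2020)·Q(Jan 2020) = 3.81×10 + 2.95×117 + 2.51×379 + 13.33×126 = 38.1 + 345.15 + 951.29 + 1679.58 = 3014.12
ΣP(Jan 2020)·Q(Jan 2020) = 4.52×10 + 3.87×117 + 1.95×379 + 9.39×126 = 45.2 + 452.79 + 739.05 + 1183.14 = 2420.18
Index = 3014.12 / 2420.18 × 100 = 124.5411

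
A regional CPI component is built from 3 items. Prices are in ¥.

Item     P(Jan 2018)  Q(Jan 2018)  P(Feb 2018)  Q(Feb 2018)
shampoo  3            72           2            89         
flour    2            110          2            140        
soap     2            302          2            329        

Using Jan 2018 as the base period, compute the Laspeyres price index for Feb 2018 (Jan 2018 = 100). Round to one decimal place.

93.1

Laspeyres price index uses base-period quantities as weights.
ΣP(Feb 2018)·Q(Jan 2018) = 2×72 + 2×110 + 2×302 = 144 + 220 + 604 = 968
ΣP(Jan 2018)·Q(Jan 2018) = 3×72 + 2×110 + 2×302 = 216 + 220 + 604 = 1040
Index = 968 / 1040 × 100 = 93.0769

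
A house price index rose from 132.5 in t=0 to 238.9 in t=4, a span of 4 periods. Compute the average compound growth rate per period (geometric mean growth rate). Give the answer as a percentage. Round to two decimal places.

Growth factor = (238.9/132.5)^(1/4) = (1.803019)^(1/4) = 1.158778
Growth rate = 1.158778 − 1 = 0.158778 = 15.8778%

15.88%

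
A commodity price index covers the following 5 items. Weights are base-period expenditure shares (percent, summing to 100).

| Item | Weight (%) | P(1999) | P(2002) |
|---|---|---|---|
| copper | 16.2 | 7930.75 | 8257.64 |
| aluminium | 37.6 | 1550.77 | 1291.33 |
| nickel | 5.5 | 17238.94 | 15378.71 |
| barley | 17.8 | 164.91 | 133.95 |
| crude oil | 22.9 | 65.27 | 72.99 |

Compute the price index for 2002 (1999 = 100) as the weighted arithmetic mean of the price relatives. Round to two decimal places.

93.15

copper: 16.2 × (8257.64/7930.75) = 16.2 × 1.041218 = 16.8677
aluminium: 37.6 × (1291.33/1550.77) = 37.6 × 0.832702 = 31.3096
nickel: 5.5 × (15378.71/17238.94) = 5.5 × 0.892091 = 4.9065
barley: 17.8 × (133.95/164.91) = 17.8 × 0.812261 = 14.4582
crude oil: 22.9 × (72.99/65.27) = 22.9 × 1.118278 = 25.6086
Index = Σ wᵢ·(p₁ᵢ/p₀ᵢ) = 16.8677 + 31.3096 + 4.9065 + 14.4582 + 25.6086 = 93.1507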